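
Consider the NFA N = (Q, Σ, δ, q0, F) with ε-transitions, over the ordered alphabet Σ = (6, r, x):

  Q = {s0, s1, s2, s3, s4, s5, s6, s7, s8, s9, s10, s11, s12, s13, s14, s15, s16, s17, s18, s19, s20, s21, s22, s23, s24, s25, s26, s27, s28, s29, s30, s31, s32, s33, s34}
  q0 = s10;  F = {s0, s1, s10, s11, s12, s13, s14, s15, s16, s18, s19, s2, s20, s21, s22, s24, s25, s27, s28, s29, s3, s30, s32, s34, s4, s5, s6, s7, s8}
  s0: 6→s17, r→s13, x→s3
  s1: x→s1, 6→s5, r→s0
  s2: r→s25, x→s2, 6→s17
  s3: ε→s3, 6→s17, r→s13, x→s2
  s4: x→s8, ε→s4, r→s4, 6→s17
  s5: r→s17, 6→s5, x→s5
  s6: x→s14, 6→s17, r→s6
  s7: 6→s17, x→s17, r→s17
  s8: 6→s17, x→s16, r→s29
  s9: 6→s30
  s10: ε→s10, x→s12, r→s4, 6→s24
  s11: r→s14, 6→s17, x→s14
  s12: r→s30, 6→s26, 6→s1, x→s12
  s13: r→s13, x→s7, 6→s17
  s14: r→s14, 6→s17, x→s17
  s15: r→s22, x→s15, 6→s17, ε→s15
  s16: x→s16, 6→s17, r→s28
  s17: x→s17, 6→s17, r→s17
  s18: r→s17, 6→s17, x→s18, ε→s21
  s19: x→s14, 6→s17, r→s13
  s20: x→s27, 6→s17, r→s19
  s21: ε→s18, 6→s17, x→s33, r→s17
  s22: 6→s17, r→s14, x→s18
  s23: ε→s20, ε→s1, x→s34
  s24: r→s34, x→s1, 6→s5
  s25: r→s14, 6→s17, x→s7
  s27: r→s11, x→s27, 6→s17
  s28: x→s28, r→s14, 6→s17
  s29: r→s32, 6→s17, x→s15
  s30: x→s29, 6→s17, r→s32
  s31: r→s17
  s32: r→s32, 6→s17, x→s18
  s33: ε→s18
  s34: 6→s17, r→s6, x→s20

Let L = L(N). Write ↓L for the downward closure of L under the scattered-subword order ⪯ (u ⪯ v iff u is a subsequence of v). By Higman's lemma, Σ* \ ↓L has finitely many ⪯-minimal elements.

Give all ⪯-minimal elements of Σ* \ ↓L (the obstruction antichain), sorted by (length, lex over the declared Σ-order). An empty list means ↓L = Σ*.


|Q|=35, |F|=29, |δ|=103 (9 ε).
min D↑ (29 st, q0=0, F={7}): 0:6→1,r→2,x→3 1:6→4,r→5,x→6 2:6→7,r→2,x→8 3:6→6,r→9,x→3 4:6→4,r→7,x→4 5:6→7,r→10,x→11 6:6→4,r→12,x→6 7:6→7,r→7,x→7 8:6→7,r→13,x→14 9:6→7,r→15,x→13 10:6→7,r→10,x→16 11:6→7,r→17,x→18 12:6→7,r→19,x→20 13:6→7,r→15,x→21 14:6→7,r→22,x→14 15:6→7,r→15,x→23 16:6→7,r→16,x→7 17:6→7,r→19,x→16 18:6→7,r→24,x→18 19:6→7,r→19,x→25 20:6→7,r→19,x→26 21:6→7,r→27,x→21 22:6→7,r→16,x→22 23:6→7,r→7,x→23 24:6→7,r→16,x→16 25:6→7,r→7,x→7 26:6→7,r→28,x→26 27:6→7,r→16,x→23 28:6→7,r→16,x→25 (ε-aug+det+¬).
'r6': N↓-sim [32, 26, 1] end={s17} ∉↓L; 2/2 single-dels accept.
'66r': N↓-sim [32, 18, 2, 1] end={s17} ∉↓L; 3/3 single-dels accept.
'6rrxx': |S_i|=[32, 18, 14, 8, 3, 1] end={s17} — reject; 5/5 single-dels accept.
'xrrxr': |S_i|=[32, 27, 19, 10, 5, 1] end={s17} — reject; 5/5 del acc.
'rxxrrx': |S_i|=[32, 26, 21, 14, 10, 2, 1] end={s17} rej; 6/6 del acc.
5 words, ⪯-incomp.

A = [r6, 66r, 6rrxx, xrrxr, rxxrrx].


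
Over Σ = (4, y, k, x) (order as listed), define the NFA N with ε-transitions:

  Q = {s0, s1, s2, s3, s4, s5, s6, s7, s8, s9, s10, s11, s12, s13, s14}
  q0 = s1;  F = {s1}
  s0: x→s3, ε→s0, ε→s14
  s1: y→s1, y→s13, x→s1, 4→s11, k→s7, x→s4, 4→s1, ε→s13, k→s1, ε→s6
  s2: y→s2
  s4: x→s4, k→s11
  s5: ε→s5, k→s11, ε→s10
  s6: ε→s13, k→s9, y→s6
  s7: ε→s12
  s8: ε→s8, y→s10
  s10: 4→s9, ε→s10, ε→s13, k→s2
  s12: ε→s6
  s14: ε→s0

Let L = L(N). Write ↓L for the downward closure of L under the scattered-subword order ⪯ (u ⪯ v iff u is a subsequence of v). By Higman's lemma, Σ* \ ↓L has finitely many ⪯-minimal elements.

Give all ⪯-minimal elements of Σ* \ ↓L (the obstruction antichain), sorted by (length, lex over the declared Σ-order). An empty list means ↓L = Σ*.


|Q|=15, |F|=1, |δ|=31 (13 ε).
min D↑ (1 st, q0=0, F={}): 0:4→0,y→0,k→0,x→0 (ε-aug+det+¬).
L(D↑) = ∅ ⇒ ↓L = Σ*.

Antichain: [].


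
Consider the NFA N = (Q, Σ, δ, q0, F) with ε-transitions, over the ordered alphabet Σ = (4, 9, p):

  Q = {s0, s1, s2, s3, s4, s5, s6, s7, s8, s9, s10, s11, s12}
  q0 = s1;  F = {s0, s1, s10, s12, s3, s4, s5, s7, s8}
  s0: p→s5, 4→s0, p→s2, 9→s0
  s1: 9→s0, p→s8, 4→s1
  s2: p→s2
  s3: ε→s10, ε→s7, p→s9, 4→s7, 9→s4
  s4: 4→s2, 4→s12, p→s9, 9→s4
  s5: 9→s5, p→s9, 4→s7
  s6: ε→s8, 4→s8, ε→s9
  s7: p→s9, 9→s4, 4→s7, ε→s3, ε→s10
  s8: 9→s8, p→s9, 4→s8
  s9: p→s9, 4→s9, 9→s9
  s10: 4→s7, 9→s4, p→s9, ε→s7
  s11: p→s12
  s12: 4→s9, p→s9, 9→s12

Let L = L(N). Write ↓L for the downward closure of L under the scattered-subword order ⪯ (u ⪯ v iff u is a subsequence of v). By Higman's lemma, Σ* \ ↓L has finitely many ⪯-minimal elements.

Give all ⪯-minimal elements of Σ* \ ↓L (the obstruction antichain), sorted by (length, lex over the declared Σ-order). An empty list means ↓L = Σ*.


A = [pp, 9p4944].

|Q|=13, |F|=9, |δ|=42 (7 ε).
min D↑ (8 st, q0=0, F={4}): 0:4→0,9→1,p→2 1:4→1,9→1,p→3 2:4→2,9→2,p→4 3:4→5,9→3,p→4 4:4→4,9→4,p→4 5:4→5,9→6,p→4 6:4→7,9→6,p→4 7:4→4,9→7,p→4.
'pp': run [11, 9, 2] end={s2,s9} ∉↓L; 2/2 del acc.
'9p4944': |S_i|=[11, 10, 8, 7, 4, 3, 1] end={s9} — reject; 6/6 single-dels accept.
2 obstructions.


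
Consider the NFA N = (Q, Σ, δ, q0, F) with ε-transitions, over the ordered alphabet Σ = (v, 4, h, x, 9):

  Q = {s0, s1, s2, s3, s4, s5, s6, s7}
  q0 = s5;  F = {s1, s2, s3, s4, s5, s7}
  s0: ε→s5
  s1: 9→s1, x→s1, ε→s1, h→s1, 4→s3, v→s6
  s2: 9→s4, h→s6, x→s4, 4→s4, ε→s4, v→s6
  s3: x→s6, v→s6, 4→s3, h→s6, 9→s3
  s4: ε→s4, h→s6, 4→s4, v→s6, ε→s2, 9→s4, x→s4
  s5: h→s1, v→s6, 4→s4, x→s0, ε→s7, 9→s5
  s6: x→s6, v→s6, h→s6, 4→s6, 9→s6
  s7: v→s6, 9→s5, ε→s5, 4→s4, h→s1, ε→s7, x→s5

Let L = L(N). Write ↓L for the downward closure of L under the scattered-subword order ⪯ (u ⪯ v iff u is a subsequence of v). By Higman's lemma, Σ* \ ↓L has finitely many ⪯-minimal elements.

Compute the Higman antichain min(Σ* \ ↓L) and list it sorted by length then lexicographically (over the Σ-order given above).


min(Σ*\↓L) = [v, 4h, h4x].

|Q|=8, |F|=6, |δ|=43 (8 ε).
min D↑ (5 st, q0=0, F={1}): 0:v→1,4→2,h→3,x→0,9→0 1:v→1,4→1,h→1,x→1,9→1 2:v→1,4→2,h→1,x→2,9→2 3:v→1,4→4,h→3,x→3,9→3 4:v→1,4→4,h→1,x→1,9→4 (ε-aug+det+¬).
'v': N↓-sim [8, 1] end={s6} ∉↓L; 1/1 single-dels accept.
'4h': |S_i|=[8, 4, 1] end={s6} ∉↓L; 2/2 deletions ∈↓L.
'h4x': N↓-sim [8, 3, 2, 1] end={s6} ∉↓L; 3/3 deletions ∈↓L.
3 words, ⪯-incomp.


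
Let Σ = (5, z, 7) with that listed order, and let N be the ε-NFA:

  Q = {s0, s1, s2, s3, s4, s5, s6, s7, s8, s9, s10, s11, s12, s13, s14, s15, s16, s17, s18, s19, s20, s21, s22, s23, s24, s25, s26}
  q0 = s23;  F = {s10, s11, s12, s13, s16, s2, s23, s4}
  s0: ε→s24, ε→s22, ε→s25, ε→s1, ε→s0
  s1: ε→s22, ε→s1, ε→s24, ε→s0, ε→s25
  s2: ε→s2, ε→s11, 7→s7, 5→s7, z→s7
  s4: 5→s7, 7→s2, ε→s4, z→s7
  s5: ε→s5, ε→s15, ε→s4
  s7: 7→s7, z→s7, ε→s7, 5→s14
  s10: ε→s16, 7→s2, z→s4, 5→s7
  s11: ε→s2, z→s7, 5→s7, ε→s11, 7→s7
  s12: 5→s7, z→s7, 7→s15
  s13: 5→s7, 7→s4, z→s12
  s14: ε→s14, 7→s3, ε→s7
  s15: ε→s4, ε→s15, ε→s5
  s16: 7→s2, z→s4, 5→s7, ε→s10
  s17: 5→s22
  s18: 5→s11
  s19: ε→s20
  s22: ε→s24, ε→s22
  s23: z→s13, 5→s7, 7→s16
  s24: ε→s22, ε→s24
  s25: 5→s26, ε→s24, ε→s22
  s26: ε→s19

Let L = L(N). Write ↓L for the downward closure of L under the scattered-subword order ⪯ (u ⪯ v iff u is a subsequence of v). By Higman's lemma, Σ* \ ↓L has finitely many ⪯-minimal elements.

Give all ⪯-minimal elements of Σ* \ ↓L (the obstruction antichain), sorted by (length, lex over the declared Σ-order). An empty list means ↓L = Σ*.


min(Σ*\↓L) = [5, zzz, z7z, 7zz, 77z, 777].

|Q|=27, |F|=8, |δ|=65 (34 ε).
min D↑ (7 st, q0=0, F={1}): 0:5→1,z→2,7→3 1:5→1,z→1,7→1 2:5→1,z→4,7→5 3:5→1,z→5,7→6 4:5→1,z→1,7→5 5:5→1,z→1,7→6 6:5→1,z→1,7→1 (ε-aug+det+¬).
'5': |S_i|=[13, 3] end={s14,s3,s7} — reject; 1/1 deletions ∈↓L.
'zzz': run [13, 10, 9, 3] end={s14,s3,s7} rej; 3/3 del acc.
'z7z': |S_i|=[13, 10, 8, 3] end={s14,s3,s7} — reject; 3/3 del acc.
'7zz': |S_i|=[13, 10, 6, 3] end={s14,s3,s7} rej; 3/3 del acc.
'77z': run [13, 10, 5, 3] end={s14,s3,s7} ∉↓L; 3/3 single-dels accept.
'777': N↓-sim [13, 10, 5, 3] end={s14,s3,s7} ∉↓L; 3/3 del acc.
6 words, ⪯-incomp.


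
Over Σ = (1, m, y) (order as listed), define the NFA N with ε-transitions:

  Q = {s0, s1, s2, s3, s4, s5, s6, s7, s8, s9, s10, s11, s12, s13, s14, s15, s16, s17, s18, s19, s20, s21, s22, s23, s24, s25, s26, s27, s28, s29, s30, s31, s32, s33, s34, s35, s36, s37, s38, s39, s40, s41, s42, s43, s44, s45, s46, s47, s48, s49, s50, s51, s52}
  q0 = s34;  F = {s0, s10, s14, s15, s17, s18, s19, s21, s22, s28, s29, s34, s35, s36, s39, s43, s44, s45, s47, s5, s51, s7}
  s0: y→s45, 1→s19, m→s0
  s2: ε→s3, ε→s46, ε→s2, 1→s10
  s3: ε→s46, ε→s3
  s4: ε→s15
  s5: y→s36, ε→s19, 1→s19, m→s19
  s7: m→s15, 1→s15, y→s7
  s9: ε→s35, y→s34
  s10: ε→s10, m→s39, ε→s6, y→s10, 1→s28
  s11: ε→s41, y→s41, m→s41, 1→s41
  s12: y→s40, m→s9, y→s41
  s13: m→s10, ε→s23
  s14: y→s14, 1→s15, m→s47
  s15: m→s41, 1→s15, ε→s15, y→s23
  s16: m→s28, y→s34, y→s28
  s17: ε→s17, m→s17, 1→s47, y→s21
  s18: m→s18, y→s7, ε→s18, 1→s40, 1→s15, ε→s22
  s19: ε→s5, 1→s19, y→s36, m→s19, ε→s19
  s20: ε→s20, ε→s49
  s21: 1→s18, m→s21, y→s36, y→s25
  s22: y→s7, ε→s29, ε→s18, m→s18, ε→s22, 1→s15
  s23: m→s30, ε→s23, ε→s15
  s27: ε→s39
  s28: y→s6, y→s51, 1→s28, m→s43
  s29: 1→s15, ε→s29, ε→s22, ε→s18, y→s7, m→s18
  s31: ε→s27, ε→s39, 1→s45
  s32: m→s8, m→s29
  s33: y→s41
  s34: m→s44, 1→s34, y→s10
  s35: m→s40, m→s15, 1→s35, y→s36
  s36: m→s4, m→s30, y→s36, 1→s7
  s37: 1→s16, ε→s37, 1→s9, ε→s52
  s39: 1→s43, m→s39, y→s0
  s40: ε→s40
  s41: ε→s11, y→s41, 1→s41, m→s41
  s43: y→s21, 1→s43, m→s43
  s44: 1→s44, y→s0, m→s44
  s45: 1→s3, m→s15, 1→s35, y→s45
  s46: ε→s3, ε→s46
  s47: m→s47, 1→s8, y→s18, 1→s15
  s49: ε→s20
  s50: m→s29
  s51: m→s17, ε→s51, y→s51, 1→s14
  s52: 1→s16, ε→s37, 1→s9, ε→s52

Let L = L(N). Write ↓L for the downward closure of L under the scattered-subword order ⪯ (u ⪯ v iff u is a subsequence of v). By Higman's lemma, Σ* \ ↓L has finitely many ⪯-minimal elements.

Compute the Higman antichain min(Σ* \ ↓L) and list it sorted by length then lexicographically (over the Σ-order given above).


A = [myymm, y1y11m].

|Q|=53, |F|=22, |δ|=139 (41 ε).
min D↑ (20 st, q0=0, F={17}): 0:1→0,m→1,y→2 1:1→1,m→1,y→3 2:1→4,m→5,y→2 3:1→6,m→3,y→7 4:1→4,m→8,y→9 5:1→8,m→5,y→3 6:1→6,m→6,y→10 7:1→11,m→12,y→7 8:1→8,m→8,y→13 9:1→14,m→15,y→9 10:1→16,m→12,y→10 11:1→11,m→12,y→10 12:1→12,m→17,y→12 13:1→18,m→13,y→10 14:1→12,m→19,y→14 15:1→19,m→15,y→13 16:1→12,m→12,y→16 17:1→17,m→17,y→17 18:1→12,m→18,y→16 19:1→12,m→19,y→18 [Hopcroft].
'myymm': run [33, 27, 21, 14, 7, 3] end={s11,s30,s41} ∉↓L; 5/5 del acc.
'y1y11m': run [33, 31, 27, 20, 13, 7, 3] end={s11,s30,s41} — reject; 6/6 single-dels accept.
2 obstructions.


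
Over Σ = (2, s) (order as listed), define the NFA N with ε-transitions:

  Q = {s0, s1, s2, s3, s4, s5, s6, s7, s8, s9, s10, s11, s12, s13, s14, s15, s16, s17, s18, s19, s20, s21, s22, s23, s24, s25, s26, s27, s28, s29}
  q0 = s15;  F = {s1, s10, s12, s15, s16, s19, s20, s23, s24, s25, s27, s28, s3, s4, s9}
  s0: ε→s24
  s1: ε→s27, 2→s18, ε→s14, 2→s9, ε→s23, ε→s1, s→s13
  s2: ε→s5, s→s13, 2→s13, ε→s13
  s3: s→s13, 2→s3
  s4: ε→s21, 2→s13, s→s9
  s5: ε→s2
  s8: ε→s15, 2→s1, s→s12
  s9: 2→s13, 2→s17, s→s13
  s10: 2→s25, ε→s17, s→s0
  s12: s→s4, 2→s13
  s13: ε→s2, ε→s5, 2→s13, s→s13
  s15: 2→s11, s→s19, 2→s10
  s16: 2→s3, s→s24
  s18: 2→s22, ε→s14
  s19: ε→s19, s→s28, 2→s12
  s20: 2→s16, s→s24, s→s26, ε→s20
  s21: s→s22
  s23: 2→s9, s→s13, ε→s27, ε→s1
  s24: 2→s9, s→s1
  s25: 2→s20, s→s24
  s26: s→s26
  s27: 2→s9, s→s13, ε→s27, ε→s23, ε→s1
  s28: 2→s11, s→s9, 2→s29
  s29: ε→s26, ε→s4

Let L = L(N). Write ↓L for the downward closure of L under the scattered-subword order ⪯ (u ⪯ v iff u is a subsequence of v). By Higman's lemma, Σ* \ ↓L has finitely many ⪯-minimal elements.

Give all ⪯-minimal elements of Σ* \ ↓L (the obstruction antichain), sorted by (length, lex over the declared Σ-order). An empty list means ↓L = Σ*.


|Q|=30, |F|=15, |δ|=67 (23 ε).
min D↑ (14 st, q0=0, F={10}): 0:2→1,s→2 1:2→3,s→4 2:2→5,s→6 3:2→7,s→4 4:2→8,s→9 5:2→10,s→11 6:2→11,s→8 7:2→12,s→4 8:2→10,s→10 9:2→8,s→10 10:2→10,s→10 11:2→10,s→8 12:2→13,s→4 13:2→13,s→10.
's22': run [27, 21, 14, 5] end={s13,s17,s2,s22,s5} — reject; 3/3 single-dels accept.
'2s2s': |S_i|=[27, 24, 16, 8, 3] end={s13,s2,s5} — reject; 4/4 single-dels accept.
'2sss': N↓-sim [27, 24, 16, 12, 4] end={s13,s2,s26,s5} rej; 4/4 del acc.
'sss2': run [27, 21, 17, 7, 4] end={s13,s17,s2,s5} rej; 4/4 single-dels accept.
'ssss': N↓-sim [27, 21, 17, 7, 4] end={s13,s2,s26,s5} rej; 4/4 del acc.
'22222s': run [27, 24, 17, 16, 14, 9, 3] end={s13,s2,s5} rej; 6/6 del acc.
6 obstructions.

Antichain: [s22, 2s2s, 2sss, sss2, ssss, 22222s].


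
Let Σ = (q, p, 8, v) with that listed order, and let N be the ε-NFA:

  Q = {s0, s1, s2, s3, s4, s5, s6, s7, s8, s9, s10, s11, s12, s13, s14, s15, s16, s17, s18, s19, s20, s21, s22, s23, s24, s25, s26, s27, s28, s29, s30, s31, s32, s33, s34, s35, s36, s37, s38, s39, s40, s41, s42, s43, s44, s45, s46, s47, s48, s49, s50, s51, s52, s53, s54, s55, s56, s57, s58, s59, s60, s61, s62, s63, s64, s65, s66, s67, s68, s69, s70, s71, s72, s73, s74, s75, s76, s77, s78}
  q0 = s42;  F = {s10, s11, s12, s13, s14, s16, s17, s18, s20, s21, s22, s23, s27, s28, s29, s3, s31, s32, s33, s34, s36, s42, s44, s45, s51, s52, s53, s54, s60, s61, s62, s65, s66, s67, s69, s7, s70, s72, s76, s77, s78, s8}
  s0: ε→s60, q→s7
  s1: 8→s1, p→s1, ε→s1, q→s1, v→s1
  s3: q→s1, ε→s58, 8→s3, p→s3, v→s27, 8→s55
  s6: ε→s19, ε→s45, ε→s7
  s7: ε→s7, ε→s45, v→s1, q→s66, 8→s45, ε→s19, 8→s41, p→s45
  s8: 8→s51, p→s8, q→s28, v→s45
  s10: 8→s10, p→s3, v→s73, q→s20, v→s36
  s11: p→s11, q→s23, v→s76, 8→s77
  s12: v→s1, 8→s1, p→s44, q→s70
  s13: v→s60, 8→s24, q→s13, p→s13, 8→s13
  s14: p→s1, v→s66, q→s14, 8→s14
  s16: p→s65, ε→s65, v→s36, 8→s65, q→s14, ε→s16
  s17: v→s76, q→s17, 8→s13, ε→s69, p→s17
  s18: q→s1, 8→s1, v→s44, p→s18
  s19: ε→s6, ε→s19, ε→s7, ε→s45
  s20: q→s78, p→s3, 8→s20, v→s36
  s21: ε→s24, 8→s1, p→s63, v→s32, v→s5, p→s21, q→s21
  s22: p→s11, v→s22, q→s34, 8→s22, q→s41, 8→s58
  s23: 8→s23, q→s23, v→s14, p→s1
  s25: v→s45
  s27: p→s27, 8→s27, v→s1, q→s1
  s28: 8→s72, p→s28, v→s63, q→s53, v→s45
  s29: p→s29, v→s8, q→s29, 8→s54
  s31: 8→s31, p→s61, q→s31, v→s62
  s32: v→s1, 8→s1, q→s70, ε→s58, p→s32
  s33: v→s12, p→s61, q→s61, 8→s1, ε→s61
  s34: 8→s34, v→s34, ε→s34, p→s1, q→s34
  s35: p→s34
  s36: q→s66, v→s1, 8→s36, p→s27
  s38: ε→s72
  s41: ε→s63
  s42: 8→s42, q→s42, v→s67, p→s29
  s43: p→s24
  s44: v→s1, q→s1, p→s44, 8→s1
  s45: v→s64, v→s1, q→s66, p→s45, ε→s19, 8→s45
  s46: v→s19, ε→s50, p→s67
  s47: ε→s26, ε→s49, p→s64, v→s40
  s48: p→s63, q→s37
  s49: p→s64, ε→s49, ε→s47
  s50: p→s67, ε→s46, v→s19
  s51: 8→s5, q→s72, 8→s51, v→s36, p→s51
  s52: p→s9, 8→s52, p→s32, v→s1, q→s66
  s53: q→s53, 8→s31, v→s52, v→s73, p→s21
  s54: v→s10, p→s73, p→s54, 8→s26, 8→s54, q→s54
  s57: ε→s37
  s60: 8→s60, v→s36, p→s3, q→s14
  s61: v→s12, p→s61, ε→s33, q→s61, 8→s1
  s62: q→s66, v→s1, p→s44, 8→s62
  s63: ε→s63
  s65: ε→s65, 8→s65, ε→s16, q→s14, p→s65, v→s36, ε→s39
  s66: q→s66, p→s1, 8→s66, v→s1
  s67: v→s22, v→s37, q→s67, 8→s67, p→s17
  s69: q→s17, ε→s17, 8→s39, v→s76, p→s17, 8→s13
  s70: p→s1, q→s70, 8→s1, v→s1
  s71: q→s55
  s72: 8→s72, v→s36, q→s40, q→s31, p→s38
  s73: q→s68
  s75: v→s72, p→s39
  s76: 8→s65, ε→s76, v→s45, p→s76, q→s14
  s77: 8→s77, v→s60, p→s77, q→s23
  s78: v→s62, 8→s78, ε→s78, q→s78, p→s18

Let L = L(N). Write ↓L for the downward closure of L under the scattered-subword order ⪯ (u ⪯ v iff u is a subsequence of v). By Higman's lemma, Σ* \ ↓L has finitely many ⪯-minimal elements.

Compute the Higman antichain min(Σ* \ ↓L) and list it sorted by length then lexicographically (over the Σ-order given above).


Antichain: [pvvv, vvqp, p8vpq, pvqqp8].

|Q|=79, |F|=42, |δ|=245 (38 ε).
min D↑ (39 st, q0=0, F={21}): 0:q→0,p→1,8→0,v→2 1:q→1,p→1,8→3,v→4 2:q→2,p→5,8→2,v→6 3:q→3,p→3,8→3,v→7 4:q→8,p→4,8→9,v→10 5:q→5,p→5,8→11,v→12 6:q→13,p→14,8→6,v→6 7:q→15,p→16,8→7,v→17 8:q→18,p→8,8→19,v→10 9:q→19,p→9,8→9,v→17 10:q→20,p→10,8→10,v→21 11:q→11,p→11,8→11,v→22 12:q→23,p→12,8→24,v→10 13:q→13,p→21,8→13,v→13 14:q→25,p→14,8→26,v→12 15:q→27,p→16,8→15,v→17 16:q→21,p→16,8→16,v→28 17:q→20,p→28,8→17,v→21 18:q→18,p→29,8→30,v→31 19:q→30,p→19,8→19,v→17 20:q→20,p→21,8→20,v→21 21:q→21,p→21,8→21,v→21 22:q→23,p→16,8→22,v→17 23:q→23,p→21,8→23,v→20 24:q→23,p→24,8→24,v→17 25:q→25,p→21,8→25,v→23 26:q→25,p→26,8→26,v→22 27:q→27,p→32,8→27,v→33 28:q→21,p→28,8→28,v→21 29:q→29,p→29,8→21,v→34 30:q→30,p→35,8→30,v→33 31:q→20,p→34,8→31,v→21 32:q→21,p→32,8→21,v→36 33:q→20,p→36,8→33,v→21 34:q→37,p→34,8→21,v→21 35:q→35,p→35,8→21,v→38 36:q→21,p→36,8→21,v→21 37:q→37,p→21,8→21,v→21 38:q→37,p→36,8→21,v→21 [Hopcroft].
'pvvv': run [60, 55, 46, 22, 2] end={s1,s64} ∉↓L; 4/4 del acc.
'vvqp': N↓-sim [60, 56, 36, 9, 1] end={s1} — reject; 4/4 single-dels accept.
'p8vpq': N↓-sim [60, 55, 46, 20, 7, 1] end={s1} ∉↓L; 5/5 del acc.
'pvqqp8': N↓-sim [60, 55, 46, 38, 24, 14, 1] end={s1} — reject; 6/6 del acc.
4 words, ⪯-incomp.


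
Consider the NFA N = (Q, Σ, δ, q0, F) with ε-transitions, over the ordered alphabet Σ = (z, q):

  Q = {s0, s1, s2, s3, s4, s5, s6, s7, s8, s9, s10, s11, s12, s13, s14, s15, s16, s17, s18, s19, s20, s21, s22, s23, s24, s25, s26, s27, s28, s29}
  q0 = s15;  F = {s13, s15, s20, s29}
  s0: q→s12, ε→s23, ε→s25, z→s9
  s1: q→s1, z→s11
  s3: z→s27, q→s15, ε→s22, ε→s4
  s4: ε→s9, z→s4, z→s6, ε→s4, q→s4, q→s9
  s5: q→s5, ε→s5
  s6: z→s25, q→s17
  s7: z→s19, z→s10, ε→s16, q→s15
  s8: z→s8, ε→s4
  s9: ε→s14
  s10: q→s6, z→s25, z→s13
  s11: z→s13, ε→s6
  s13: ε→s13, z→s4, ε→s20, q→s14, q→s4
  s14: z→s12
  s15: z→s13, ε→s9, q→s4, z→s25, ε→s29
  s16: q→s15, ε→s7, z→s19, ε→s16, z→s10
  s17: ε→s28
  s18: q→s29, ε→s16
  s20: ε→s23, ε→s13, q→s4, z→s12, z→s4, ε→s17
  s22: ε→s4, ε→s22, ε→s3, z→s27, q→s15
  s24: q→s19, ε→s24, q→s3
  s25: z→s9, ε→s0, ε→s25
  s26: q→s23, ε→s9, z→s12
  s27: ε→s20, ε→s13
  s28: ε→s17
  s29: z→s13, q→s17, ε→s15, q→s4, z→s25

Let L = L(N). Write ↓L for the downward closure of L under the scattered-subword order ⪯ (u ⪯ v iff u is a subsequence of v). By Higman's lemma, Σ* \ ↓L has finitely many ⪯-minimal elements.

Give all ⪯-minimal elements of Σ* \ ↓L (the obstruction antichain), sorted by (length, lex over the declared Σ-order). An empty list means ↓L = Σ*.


min(Σ*\↓L) = [q, zz].

|Q|=30, |F|=4, |δ|=79 (33 ε).
min D↑ (3 st, q0=0, F={2}): 0:z→1,q→2 1:z→2,q→2 2:z→2,q→2 (ε-aug+det+¬).
'q': run [14, 10] end={s0,s12,s14,s17,s23,s25,s28,s4,s6,s9} — reject; 1/1 deletions ∈↓L.
'zz': N↓-sim [14, 12, 10] end={s0,s12,s14,s17,s23,s25,s28,s4,s6,s9} ∉↓L; 2/2 del acc.
2 minimals (antichain).


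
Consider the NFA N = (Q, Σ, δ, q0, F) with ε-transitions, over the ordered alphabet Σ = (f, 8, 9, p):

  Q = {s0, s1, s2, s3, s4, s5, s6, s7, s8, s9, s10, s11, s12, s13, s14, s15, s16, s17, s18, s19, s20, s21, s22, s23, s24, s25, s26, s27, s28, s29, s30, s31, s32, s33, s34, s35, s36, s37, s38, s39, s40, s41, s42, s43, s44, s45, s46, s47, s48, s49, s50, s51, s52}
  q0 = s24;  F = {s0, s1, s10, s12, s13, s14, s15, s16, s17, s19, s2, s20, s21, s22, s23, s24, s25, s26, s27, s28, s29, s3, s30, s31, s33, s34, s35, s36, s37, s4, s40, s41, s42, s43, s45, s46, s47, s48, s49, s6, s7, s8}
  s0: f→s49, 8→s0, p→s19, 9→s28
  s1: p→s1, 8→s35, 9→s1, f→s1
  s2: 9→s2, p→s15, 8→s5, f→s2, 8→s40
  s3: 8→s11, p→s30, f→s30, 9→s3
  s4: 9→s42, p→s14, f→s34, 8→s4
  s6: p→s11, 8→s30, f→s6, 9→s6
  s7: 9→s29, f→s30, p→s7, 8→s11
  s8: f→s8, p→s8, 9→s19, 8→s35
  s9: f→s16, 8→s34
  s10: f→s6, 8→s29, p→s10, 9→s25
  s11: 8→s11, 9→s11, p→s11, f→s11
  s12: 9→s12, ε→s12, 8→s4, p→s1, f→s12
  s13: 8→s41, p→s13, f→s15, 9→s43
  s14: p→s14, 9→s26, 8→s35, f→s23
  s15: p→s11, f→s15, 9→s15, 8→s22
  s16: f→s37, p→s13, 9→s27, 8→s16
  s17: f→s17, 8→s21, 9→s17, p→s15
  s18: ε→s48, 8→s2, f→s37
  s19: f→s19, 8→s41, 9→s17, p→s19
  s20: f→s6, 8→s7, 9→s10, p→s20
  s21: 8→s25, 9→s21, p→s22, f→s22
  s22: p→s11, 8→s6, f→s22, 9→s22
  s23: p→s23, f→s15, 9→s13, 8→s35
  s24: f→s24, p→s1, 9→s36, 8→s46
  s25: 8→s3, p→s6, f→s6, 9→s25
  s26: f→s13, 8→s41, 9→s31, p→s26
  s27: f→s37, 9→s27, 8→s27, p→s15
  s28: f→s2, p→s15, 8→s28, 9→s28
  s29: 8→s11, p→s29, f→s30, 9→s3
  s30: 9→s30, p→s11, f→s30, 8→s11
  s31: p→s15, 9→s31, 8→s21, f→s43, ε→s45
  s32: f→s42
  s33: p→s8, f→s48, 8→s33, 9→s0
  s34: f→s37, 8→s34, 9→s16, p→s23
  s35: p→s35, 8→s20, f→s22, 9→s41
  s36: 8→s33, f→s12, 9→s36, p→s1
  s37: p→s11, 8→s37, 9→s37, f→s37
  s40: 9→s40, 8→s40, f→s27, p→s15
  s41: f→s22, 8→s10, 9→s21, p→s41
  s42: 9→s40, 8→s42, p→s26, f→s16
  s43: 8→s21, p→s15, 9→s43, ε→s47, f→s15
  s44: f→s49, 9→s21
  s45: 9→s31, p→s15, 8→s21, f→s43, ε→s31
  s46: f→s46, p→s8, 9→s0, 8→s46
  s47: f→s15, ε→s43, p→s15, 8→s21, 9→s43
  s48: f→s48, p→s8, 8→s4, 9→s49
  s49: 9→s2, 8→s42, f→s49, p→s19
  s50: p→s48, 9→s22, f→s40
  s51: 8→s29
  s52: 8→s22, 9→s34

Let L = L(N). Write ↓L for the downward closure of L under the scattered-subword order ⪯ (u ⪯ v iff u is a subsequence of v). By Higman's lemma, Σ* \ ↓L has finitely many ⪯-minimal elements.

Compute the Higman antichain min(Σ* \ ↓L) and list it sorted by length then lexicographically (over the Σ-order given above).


|Q|=53, |F|=42, |δ|=192 (6 ε).
min D↑ (41 st, q0=0, F={24}): 0:f→0,8→1,9→2,p→3 1:f→1,8→1,9→4,p→5 2:f→6,8→7,9→2,p→3 3:f→3,8→8,9→3,p→3 4:f→9,8→4,9→10,p→11 5:f→5,8→8,9→11,p→5 6:f→6,8→12,9→6,p→3 7:f→13,8→7,9→4,p→5 8:f→14,8→15,9→16,p→8 9:f→9,8→17,9→18,p→11 10:f→18,8→10,9→10,p→19 11:f→11,8→16,9→20,p→11 12:f→21,8→12,9→17,p→22 13:f→13,8→12,9→9,p→5 14:f→14,8→23,9→14,p→24 15:f→23,8→25,9→26,p→15 16:f→14,8→26,9→27,p→16 17:f→28,8→17,9→29,p→30 18:f→18,8→29,9→18,p→19 19:f→19,8→14,9→19,p→24 20:f→20,8→27,9→20,p→19 21:f→31,8→21,9→28,p→32 22:f→32,8→8,9→30,p→22 23:f→23,8→33,9→23,p→24 24:f→24,8→24,9→24,p→24 25:f→33,8→24,9→34,p→25 26:f→23,8→34,9→35,p→26 27:f→14,8→35,9→27,p→14 28:f→31,8→28,9→36,p→37 29:f→36,8→29,9→29,p→19 30:f→37,8→16,9→38,p→30 31:f→31,8→31,9→31,p→24 32:f→19,8→8,9→37,p→32 33:f→33,8→24,9→33,p→24 34:f→33,8→24,9→39,p→34 35:f→23,8→39,9→35,p→23 36:f→31,8→36,9→36,p→19 37:f→19,8→16,9→40,p→37 38:f→40,8→27,9→38,p→19 39:f→33,8→24,9→39,p→33 40:f→19,8→27,9→40,p→19 (ε-aug+det+¬).
'p8fp': |S_i|=[44, 26, 13, 4, 1] end={s11} ∉↓L; 4/4 single-dels accept.
'899pp': |S_i|=[44, 40, 29, 19, 5, 1] end={s11} ∉↓L; 5/5 single-dels accept.
'p8888': run [44, 26, 13, 9, 5, 1] end={s11} rej; 5/5 single-dels accept.
'9f8ffp': |S_i|=[44, 42, 38, 30, 22, 6, 1] end={s11} rej; 6/6 single-dels accept.
4 words, ⪯-incomp.

min(Σ*\↓L) = [p8fp, 899pp, p8888, 9f8ffp].


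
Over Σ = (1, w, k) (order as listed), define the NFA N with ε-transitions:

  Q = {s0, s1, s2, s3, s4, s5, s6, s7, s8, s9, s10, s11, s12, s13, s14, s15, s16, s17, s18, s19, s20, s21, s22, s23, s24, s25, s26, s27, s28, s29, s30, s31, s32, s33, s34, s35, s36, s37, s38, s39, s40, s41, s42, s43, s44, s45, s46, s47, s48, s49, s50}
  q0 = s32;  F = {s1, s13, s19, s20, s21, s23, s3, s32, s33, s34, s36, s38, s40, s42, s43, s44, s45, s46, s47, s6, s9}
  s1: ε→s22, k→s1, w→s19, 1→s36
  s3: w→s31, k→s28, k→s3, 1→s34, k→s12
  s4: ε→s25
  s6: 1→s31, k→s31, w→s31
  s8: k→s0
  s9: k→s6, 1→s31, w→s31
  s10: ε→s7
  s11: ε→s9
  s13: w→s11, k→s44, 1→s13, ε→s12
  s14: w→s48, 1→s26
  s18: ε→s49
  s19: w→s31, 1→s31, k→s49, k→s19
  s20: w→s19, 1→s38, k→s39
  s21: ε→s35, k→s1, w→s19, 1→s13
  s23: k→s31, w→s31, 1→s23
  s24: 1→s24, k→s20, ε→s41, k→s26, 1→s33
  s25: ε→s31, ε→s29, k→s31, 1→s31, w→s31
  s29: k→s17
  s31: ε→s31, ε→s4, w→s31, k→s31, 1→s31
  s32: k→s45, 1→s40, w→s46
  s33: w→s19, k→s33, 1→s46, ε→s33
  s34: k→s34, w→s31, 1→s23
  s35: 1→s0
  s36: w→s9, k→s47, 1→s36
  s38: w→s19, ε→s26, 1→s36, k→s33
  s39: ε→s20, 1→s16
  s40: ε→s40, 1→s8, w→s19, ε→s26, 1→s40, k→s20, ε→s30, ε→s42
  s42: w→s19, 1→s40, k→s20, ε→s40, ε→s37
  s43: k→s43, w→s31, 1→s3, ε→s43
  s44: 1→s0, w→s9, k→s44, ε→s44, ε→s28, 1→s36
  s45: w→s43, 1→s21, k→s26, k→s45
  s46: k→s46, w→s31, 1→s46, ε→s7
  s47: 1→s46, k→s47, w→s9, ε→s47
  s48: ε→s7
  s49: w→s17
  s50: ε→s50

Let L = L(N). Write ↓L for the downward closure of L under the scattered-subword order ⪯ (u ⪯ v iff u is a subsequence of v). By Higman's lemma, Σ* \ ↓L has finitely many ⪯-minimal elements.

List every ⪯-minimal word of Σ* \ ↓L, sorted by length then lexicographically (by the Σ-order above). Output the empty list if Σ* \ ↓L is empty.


|Q|=51, |F|=21, |δ|=114 (28 ε).
min D↑ (21 st, q0=0, F={6}): 0:1→1,w→2,k→3 1:1→1,w→4,k→5 2:1→2,w→6,k→2 3:1→7,w→8,k→3 4:1→6,w→6,k→4 5:1→9,w→4,k→5 6:1→6,w→6,k→6 7:1→10,w→4,k→11 8:1→12,w→6,k→8 9:1→13,w→4,k→14 10:1→10,w→15,k→16 11:1→13,w→4,k→11 12:1→17,w→6,k→12 13:1→13,w→15,k→18 14:1→2,w→4,k→14 15:1→6,w→6,k→19 16:1→13,w→15,k→16 17:1→20,w→6,k→17 18:1→2,w→15,k→18 19:1→6,w→6,k→6 20:1→20,w→6,k→6 [Hopcroft].
'ww': |S_i|=[40, 18, 5] end={s17,s25,s29,s31,s4} — reject; 2/2 del acc.
'1w1': run [40, 37, 10, 5] end={s17,s25,s29,s31,s4} rej; 3/3 single-dels accept.
'1k1k1w': N↓-sim [40, 37, 28, 20, 15, 8, 5] end={s17,s25,s29,s31,s4} rej; 6/6 del acc.
'k11wkk': N↓-sim [40, 34, 30, 19, 8, 6, 5] end={s17,s25,s29,s31,s4} ∉↓L; 6/6 single-dels accept.
'kw111k': run [40, 34, 16, 10, 7, 6, 5] end={s17,s25,s29,s31,s4} ∉↓L; 6/6 del acc.
5 obstructions.

Antichain: [ww, 1w1, 1k1k1w, k11wkk, kw111k].


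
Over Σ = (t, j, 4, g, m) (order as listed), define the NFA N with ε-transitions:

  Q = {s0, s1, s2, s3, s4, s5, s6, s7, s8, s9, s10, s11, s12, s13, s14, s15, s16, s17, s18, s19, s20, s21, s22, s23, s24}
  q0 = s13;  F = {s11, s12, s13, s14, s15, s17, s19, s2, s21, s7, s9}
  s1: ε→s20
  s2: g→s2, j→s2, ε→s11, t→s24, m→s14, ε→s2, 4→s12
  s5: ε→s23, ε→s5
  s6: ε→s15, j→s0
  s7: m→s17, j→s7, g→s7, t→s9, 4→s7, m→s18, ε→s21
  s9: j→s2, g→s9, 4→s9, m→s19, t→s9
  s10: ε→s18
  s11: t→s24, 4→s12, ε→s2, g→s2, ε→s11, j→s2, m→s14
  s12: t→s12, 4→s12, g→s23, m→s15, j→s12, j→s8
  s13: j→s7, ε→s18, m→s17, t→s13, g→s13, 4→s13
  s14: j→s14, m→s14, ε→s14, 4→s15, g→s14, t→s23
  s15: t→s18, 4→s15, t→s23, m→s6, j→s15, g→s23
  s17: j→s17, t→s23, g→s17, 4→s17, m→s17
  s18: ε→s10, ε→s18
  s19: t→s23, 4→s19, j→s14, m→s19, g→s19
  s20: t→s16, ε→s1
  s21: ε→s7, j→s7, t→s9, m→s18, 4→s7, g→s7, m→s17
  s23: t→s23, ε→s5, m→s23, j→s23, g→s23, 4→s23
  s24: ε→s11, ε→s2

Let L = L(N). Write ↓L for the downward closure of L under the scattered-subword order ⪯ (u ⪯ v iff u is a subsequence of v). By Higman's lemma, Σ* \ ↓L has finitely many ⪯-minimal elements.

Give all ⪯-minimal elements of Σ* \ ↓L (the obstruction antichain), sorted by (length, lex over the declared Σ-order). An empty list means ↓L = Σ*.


Antichain: [mt, jtj4g].

|Q|=25, |F|=11, |δ|=85 (19 ε).
min D↑ (10 st, q0=0, F={4}): 0:t→0,j→1,4→0,g→0,m→2 1:t→3,j→1,4→1,g→1,m→2 2:t→4,j→2,4→2,g→2,m→2 3:t→3,j→5,4→3,g→3,m→6 4:t→4,j→4,4→4,g→4,m→4 5:t→5,j→5,4→7,g→5,m→8 6:t→4,j→8,4→6,g→6,m→6 7:t→7,j→7,4→7,g→4,m→9 8:t→4,j→8,4→9,g→8,m→8 9:t→4,j→9,4→9,g→4,m→9 [Hopcroft].
'mt': |S_i|=[19, 10, 4] end={s10,s18,s23,s5} rej; 2/2 deletions ∈↓L.
'jtj4g': |S_i|=[19, 18, 15, 13, 9, 2] end={s23,s5} rej; 5/5 single-dels accept.
2 obstructions.


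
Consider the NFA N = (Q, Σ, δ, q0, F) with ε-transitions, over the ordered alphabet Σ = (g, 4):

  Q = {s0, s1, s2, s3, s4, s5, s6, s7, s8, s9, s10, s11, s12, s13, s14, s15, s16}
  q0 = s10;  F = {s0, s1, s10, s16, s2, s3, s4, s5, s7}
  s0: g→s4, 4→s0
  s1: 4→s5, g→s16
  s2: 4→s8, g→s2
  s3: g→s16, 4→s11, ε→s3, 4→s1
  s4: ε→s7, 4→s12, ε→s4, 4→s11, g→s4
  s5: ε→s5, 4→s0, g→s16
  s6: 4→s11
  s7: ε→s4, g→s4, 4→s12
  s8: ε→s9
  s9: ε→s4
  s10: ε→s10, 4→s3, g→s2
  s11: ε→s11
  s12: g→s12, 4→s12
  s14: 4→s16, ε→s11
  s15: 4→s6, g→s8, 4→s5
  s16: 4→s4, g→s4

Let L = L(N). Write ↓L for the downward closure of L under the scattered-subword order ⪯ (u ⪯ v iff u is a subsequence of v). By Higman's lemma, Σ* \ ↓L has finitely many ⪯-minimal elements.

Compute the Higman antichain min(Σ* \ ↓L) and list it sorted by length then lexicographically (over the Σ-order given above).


Antichain: [g44, 4gg4, 4444g4].

|Q|=17, |F|=9, |δ|=37 (10 ε).
min D↑ (9 st, q0=0, F={6}): 0:g→1,4→2 1:g→1,4→3 2:g→4,4→5 3:g→3,4→6 4:g→3,4→3 5:g→4,4→7 6:g→6,4→6 7:g→4,4→8 8:g→3,4→8.
'g44': run [13, 8, 6, 2] end={s11,s12} rej; 3/3 del acc.
'4gg4': |S_i|=[13, 11, 5, 4, 2] end={s11,s12} ∉↓L; 4/4 deletions ∈↓L.
'4444g4': run [13, 11, 8, 7, 5, 4, 2] end={s11,s12} rej; 6/6 single-dels accept.
3 obstructions.


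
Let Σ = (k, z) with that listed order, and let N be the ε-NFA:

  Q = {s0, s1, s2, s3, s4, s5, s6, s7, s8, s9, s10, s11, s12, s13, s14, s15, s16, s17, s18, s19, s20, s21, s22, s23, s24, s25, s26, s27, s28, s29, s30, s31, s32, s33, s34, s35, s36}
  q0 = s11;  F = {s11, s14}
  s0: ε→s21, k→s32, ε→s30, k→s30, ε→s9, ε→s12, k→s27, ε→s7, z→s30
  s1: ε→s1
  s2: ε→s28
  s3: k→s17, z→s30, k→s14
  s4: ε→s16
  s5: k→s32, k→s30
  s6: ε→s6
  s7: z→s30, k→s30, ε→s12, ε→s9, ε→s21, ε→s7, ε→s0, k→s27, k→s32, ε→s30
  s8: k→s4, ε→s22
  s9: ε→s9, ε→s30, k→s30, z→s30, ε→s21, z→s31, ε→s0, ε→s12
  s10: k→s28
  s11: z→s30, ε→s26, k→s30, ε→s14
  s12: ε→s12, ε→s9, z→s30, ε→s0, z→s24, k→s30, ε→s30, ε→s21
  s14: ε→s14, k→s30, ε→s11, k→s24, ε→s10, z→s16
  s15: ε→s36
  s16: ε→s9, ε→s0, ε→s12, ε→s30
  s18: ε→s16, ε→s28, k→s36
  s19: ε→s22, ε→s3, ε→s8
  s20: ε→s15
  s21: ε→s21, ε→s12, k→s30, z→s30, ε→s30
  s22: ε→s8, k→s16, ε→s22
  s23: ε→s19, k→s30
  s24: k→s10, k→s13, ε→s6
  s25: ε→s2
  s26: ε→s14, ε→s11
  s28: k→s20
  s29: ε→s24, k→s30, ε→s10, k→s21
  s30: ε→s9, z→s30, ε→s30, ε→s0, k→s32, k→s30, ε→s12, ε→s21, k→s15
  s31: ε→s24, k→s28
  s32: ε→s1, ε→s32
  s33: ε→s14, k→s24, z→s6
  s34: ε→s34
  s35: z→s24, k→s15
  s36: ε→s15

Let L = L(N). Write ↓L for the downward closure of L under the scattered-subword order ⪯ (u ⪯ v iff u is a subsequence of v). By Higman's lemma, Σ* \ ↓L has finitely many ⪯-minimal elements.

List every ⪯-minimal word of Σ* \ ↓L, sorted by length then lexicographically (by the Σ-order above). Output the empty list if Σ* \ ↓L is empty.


min(Σ*\↓L) = [k, z].

|Q|=37, |F|=2, |δ|=110 (65 ε).
min D↑ (2 st, q0=0, F={1}): 0:k→1,z→1 1:k→1,z→1 [Hopcroft].
'k': |S_i|=[22, 18] end={s0,s1,s10,s12,s13,s15,s20,s21,s24,s27,s28,s30,…} ∉↓L; 1/1 del acc.
'z': |S_i|=[22, 19] end={s0,s1,s10,s12,s13,s15,s16,s20,s21,s24,s27,s28,…} rej; 1/1 single-dels accept.
2 obstructions.


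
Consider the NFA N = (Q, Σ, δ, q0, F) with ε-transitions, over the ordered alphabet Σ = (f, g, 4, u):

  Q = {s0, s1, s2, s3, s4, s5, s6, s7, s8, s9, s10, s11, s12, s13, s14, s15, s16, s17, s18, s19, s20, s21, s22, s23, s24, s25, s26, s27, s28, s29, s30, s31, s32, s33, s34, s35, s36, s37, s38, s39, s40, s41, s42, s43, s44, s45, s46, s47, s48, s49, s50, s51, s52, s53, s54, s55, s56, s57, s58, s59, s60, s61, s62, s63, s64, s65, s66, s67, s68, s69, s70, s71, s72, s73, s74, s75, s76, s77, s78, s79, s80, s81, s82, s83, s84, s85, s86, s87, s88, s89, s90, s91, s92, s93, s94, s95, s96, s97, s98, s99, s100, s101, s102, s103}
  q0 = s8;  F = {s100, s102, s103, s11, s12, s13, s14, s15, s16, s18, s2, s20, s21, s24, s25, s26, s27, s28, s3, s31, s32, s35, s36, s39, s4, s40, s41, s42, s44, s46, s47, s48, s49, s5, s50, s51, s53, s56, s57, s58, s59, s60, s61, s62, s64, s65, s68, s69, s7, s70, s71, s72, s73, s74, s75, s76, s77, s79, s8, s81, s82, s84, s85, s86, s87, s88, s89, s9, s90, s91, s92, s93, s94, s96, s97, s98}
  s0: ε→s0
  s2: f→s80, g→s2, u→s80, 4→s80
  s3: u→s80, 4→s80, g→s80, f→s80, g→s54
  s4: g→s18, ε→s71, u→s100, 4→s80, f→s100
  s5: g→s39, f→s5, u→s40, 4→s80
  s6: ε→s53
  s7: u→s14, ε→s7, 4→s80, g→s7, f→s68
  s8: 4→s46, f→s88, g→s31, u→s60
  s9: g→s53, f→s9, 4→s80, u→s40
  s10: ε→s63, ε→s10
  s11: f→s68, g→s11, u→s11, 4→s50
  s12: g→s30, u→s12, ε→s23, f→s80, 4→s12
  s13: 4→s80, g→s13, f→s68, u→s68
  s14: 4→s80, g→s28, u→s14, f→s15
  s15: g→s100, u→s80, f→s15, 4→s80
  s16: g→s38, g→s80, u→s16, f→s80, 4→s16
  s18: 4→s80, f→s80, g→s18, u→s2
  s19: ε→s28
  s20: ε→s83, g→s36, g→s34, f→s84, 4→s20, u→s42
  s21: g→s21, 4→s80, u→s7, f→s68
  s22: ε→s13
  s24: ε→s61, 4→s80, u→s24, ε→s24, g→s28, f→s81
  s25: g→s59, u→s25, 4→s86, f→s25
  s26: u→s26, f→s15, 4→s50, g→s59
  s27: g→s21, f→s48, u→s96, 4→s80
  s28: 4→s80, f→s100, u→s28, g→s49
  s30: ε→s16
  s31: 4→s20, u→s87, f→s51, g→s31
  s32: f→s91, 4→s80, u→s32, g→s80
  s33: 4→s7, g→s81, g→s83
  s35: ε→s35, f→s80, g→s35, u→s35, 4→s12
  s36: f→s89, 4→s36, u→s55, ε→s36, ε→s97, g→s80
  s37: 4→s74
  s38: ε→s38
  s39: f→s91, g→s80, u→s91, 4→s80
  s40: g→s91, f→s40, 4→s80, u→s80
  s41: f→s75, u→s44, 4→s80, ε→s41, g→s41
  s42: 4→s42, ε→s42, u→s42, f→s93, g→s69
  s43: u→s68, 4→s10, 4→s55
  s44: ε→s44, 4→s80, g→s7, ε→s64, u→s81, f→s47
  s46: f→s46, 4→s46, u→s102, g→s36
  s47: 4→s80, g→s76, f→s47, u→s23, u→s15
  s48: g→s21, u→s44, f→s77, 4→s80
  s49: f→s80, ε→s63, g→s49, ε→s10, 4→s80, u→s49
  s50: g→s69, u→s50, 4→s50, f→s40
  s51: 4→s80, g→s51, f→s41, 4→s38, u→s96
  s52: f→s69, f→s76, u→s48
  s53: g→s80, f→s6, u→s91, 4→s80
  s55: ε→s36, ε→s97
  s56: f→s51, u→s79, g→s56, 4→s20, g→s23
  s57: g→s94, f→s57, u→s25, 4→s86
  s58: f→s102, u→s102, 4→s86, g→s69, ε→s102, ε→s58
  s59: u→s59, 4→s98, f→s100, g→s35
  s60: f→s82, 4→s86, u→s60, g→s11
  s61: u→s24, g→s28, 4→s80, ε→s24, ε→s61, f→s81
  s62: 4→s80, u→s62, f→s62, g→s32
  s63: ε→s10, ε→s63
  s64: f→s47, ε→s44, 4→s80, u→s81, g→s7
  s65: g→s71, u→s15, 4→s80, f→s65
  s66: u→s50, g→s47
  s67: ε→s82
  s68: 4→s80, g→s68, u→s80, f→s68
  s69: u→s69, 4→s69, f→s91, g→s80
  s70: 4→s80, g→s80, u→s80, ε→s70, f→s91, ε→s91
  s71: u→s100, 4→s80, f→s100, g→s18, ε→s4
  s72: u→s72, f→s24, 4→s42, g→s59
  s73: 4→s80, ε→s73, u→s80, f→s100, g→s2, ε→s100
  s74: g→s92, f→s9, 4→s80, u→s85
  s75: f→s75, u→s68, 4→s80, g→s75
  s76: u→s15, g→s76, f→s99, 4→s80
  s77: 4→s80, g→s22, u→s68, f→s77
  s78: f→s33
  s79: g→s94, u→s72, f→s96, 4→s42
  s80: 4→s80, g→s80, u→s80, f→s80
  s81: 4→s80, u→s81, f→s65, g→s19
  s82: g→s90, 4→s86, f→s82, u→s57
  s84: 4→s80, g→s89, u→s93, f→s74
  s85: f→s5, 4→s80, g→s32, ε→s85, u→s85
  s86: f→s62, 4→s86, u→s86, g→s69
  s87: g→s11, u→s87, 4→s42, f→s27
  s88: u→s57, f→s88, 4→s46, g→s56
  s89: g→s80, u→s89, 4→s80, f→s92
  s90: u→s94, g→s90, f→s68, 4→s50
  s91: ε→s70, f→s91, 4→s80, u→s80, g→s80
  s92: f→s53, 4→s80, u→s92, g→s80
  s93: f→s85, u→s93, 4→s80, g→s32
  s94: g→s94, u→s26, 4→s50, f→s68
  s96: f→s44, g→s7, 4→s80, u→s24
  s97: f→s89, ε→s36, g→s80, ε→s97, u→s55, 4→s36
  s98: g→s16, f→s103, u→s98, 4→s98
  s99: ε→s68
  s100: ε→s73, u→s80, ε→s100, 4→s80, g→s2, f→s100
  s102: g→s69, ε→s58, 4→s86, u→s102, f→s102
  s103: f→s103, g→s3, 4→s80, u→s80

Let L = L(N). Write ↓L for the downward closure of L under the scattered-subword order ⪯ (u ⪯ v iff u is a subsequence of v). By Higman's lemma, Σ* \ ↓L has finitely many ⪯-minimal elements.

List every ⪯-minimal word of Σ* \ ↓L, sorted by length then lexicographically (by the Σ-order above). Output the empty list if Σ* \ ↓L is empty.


|Q|=104, |F|=76, |δ|=373 (46 ε).
min D↑ (70 st, q0=0, F={19}): 0:f→1,g→2,4→3,u→4 1:f→1,g→5,4→3,u→6 2:f→7,g→2,4→8,u→9 3:f→3,g→10,4→3,u→11 4:f→12,g→13,4→14,u→4 5:f→7,g→5,4→8,u→15 6:f→6,g→16,4→14,u→17 7:f→18,g→7,4→19,u→20 8:f→21,g→10,4→8,u→22 9:f→23,g→13,4→22,u→9 10:f→24,g→19,4→10,u→10 11:f→11,g→25,4→14,u→11 12:f→12,g→26,4→14,u→6 13:f→27,g→13,4→28,u→13 14:f→29,g→25,4→14,u→14 15:f→20,g→16,4→22,u→30 16:f→27,g→16,4→28,u→31 17:f→17,g→32,4→14,u→17 18:f→33,g→18,4→19,u→34 19:f→19,g→19,4→19,u→19 20:f→34,g→35,4→19,u→36 21:f→37,g→24,4→19,u→38 22:f→38,g→25,4→22,u→22 23:f→39,g→40,4→19,u→20 24:f→41,g→19,4→19,u→24 25:f→42,g→19,4→25,u→25 26:f→27,g→26,4→28,u→16 27:f→27,g→27,4→19,u→19 28:f→43,g→25,4→28,u→28 29:f→29,g→44,4→19,u→29 30:f→36,g→32,4→22,u→30 31:f→45,g→32,4→28,u→31 32:f→46,g→47,4→48,u→32 33:f→33,g→33,4→19,u→27 34:f→49,g→35,4→19,u→50 35:f→27,g→35,4→19,u→51 36:f→50,g→52,4→19,u→36 37:f→53,g→41,4→19,u→54 38:f→54,g→44,4→19,u→38 39:f→55,g→40,4→19,u→34 40:f→27,g→40,4→19,u→35 41:f→56,g→19,4→19,u→41 42:f→42,g→19,4→19,u→19 43:f→43,g→42,4→19,u→19 44:f→42,g→19,4→19,u→44 45:f→45,g→46,4→19,u→19 46:f→46,g→57,4→19,u→19 47:f→19,g→47,4→58,u→47 48:f→59,g→60,4→48,u→48 49:f→49,g→61,4→19,u→45 50:f→62,g→52,4→19,u→50 51:f→45,g→52,4→19,u→51 52:f→46,g→63,4→19,u→52 53:f→53,g→56,4→19,u→43 54:f→64,g→44,4→19,u→54 55:f→55,g→65,4→19,u→27 56:f→56,g→19,4→19,u→42 57:f→19,g→57,4→19,u→19 58:f→19,g→60,4→58,u→58 59:f→59,g→66,4→19,u→19 60:f→19,g→19,4→60,u→60 61:f→27,g→61,4→19,u→45 62:f→62,g→67,4→19,u→45 63:f→19,g→63,4→19,u→63 64:f→64,g→68,4→19,u→43 65:f→27,g→65,4→19,u→27 66:f→19,g→19,4→19,u→19 67:f→46,g→69,4→19,u→46 68:f→42,g→19,4→19,u→42 69:f→19,g→69,4→19,u→57 [Hopcroft].
'gf4': |S_i|=[90, 79, 55, 2] end={s38,s80} ∉↓L; 3/3 single-dels accept.
'4gg': run [90, 39, 19, 3] end={s38,s54,s80} rej; 3/3 deletions ∈↓L.
'ugfu': |S_i|=[90, 76, 43, 13, 1] end={s80} rej; 4/4 deletions ∈↓L.
'u4f4': run [90, 76, 30, 17, 1] end={s80} ∉↓L; 4/4 single-dels accept.
'fuuggf': run [90, 85, 65, 54, 28, 14, 1] end={s80} rej; 6/6 deletions ∈↓L.
'gfffuu': N↓-sim [90, 79, 55, 46, 29, 10, 1] end={s80} ∉↓L; 6/6 deletions ∈↓L.
6 words, ⪯-incomp.

A = [gf4, 4gg, ugfu, u4f4, fuuggf, gfffuu].
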